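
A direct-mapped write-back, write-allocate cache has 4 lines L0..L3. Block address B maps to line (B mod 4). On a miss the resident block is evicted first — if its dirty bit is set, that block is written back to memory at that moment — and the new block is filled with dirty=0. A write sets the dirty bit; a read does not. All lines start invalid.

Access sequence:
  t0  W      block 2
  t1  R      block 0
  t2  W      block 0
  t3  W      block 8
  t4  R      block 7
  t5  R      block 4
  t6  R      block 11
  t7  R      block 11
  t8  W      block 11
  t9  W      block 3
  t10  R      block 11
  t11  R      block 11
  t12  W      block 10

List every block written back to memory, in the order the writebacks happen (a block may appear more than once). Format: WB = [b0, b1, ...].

0: W B2 -> L2 miss  d=D]
1: R B0 -> L0 miss  d=-]
2: W B0 -> L0 hit  d=D]
3: W B8 -> L0 miss wb->B0  d=D]
4: R B7 -> L3 miss  d=-]
5: R B4 -> L0 miss wb->B8  d=-]
6: R B11 -> L3 miss  d=-]
7: R B11 -> L3 hit  d=-]
8: W B11 -> L3 hit  d=D]
9: W B3 -> L3 miss wb->B11  d=D]
10: R B11 -> L3 miss wb->B3  d=-]
11: R B11 -> L3 hit  d=-]
12: W B10 -> L2 miss wb->B2  d=D]

WB = [0, 8, 11, 3, 2]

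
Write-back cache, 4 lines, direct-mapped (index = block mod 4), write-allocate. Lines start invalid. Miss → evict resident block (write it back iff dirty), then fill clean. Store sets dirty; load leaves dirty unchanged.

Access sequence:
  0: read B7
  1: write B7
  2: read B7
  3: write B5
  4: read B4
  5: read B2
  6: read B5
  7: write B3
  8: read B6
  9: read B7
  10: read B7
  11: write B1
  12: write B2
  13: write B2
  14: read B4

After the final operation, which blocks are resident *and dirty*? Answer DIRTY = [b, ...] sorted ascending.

DIRTY = [1, 2]

0: R B7 -> L3 miss  d=-]
1: W B7 -> L3 hit  d=D]
2: R B7 -> L3 hit  d=D]
3: W B5 -> L1 miss  d=D]
4: R B4 -> L0 miss  d=-]
5: R B2 -> L2 miss  d=-]
6: R B5 -> L1 hit  d=D]
7: W B3 -> L3 miss wb->B7  d=D]
8: R B6 -> L2 miss  d=-]
9: R B7 -> L3 miss wb->B3  d=-]
10: R B7 -> L3 hit  d=-]
11: W B1 -> L1 miss wb->B5  d=D]
12: W B2 -> L2 miss  d=D]
13: W B2 -> L2 hit  d=D]
14: R B4 -> L0 hit  d=-]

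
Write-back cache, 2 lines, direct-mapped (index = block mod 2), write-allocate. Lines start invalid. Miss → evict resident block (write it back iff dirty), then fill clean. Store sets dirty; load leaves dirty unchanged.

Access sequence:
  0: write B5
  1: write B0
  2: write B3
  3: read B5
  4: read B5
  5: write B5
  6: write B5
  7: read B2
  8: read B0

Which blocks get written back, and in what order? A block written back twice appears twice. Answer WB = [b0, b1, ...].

0: W B5 -> L1 miss  d=D]
1: W B0 -> L0 miss  d=D]
2: W B3 -> L1 miss wb->B5  d=D]
3: R B5 -> L1 miss wb->B3  d=-]
4: R B5 -> L1 hit  d=-]
5: W B5 -> L1 hit  d=D]
6: W B5 -> L1 hit  d=D]
7: R B2 -> L0 miss wb->B0  d=-]
8: R B0 -> L0 miss  d=-]

WB = [5, 3, 0]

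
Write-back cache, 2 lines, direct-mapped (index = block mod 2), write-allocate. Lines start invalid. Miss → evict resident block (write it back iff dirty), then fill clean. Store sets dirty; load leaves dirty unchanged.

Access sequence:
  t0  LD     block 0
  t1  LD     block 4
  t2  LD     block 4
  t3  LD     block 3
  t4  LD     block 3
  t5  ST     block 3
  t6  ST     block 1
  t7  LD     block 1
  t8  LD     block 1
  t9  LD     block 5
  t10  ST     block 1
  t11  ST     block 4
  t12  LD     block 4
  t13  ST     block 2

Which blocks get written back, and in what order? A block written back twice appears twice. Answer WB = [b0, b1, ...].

0: R B0 → L0 miss [-]
1: R B4 → L0 miss [-]
2: R B4 → L0 hit [-]
3: R B3 → L1 miss [-]
4: R B3 → L1 hit [-]
5: W B3 → L1 hit [D]
6: W B1 → L1 miss wb→B3 [D]
7: R B1 → L1 hit [D]
8: R B1 → L1 hit [D]
9: R B5 → L1 miss wb→B1 [-]
10: W B1 → L1 miss [D]
11: W B4 → L0 hit [D]
12: R B4 → L0 hit [D]
13: W B2 → L0 miss wb→B4 [D]

WB = [3, 1, 4]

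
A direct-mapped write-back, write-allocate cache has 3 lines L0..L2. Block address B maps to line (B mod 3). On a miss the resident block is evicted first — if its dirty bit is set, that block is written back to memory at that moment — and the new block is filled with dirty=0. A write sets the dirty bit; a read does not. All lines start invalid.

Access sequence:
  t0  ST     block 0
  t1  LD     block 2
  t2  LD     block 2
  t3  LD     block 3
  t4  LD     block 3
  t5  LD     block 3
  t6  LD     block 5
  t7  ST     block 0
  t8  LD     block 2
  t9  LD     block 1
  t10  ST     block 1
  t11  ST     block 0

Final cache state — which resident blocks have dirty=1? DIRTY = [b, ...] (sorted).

0: W B0 -> L0 miss  d=D]
1: R B2 -> L2 miss  d=-]
2: R B2 -> L2 hit  d=-]
3: R B3 -> L0 miss wb->B0  d=-]
4: R B3 -> L0 hit  d=-]
5: R B3 -> L0 hit  d=-]
6: R B5 -> L2 miss  d=-]
7: W B0 -> L0 miss  d=D]
8: R B2 -> L2 miss  d=-]
9: R B1 -> L1 miss  d=-]
10: W B1 -> L1 hit  d=D]
11: W B0 -> L0 hit  d=D]

DIRTY = [0, 1]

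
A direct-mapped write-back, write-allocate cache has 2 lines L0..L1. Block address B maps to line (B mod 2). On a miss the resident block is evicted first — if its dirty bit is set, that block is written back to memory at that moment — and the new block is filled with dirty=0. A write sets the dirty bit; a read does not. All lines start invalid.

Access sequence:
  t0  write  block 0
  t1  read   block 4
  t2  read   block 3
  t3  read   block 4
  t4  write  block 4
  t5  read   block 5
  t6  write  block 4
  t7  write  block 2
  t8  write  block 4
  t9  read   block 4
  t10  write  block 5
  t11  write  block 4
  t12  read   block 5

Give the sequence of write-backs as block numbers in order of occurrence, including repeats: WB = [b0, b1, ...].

0: W B0 → L0 miss [D]
1: R B4 → L0 miss wb→B0 [-]
2: R B3 → L1 miss [-]
3: R B4 → L0 hit [-]
4: W B4 → L0 hit [D]
5: R B5 → L1 miss [-]
6: W B4 → L0 hit [D]
7: W B2 → L0 miss wb→B4 [D]
8: W B4 → L0 miss wb→B2 [D]
9: R B4 → L0 hit [D]
10: W B5 → L1 hit [D]
11: W B4 → L0 hit [D]
12: R B5 → L1 hit [D]

WB = [0, 4, 2]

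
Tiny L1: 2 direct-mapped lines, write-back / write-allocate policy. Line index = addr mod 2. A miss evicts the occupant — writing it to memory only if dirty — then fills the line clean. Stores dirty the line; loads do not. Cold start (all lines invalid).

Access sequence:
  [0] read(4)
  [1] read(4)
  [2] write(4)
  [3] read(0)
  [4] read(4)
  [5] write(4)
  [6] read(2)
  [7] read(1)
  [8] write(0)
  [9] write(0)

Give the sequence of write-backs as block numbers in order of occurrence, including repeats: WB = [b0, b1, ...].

0: R B4 -> L0 miss  d=-]
1: R B4 -> L0 hit  d=-]
2: W B4 -> L0 hit  d=D]
3: R B0 -> L0 miss wb->B4  d=-]
4: R B4 -> L0 miss  d=-]
5: W B4 -> L0 hit  d=D]
6: R B2 -> L0 miss wb->B4  d=-]
7: R B1 -> L1 miss  d=-]
8: W B0 -> L0 miss  d=D]
9: W B0 -> L0 hit  d=D]

WB = [4, 4]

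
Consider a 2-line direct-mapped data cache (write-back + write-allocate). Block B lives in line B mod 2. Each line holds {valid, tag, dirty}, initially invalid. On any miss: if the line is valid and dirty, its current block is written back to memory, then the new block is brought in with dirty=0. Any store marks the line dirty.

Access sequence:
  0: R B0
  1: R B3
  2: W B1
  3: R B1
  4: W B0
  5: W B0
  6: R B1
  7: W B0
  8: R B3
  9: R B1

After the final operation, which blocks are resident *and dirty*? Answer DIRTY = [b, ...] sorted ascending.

DIRTY = [0]

0: R B0 → L0 miss [-]
1: R B3 → L1 miss [-]
2: W B1 → L1 miss [D]
3: R B1 → L1 hit [D]
4: W B0 → L0 hit [D]
5: W B0 → L0 hit [D]
6: R B1 → L1 hit [D]
7: W B0 → L0 hit [D]
8: R B3 → L1 miss wb→B1 [-]
9: R B1 → L1 miss [-]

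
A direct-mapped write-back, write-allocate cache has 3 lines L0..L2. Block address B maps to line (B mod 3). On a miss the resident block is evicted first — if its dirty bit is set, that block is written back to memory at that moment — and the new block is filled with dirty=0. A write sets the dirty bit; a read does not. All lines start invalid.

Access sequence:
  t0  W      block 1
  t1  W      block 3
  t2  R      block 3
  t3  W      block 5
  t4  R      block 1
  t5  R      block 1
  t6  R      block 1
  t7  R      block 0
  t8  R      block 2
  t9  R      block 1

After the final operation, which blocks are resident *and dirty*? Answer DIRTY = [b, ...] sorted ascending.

0: W B1 → L1 miss [D]
1: W B3 → L0 miss [D]
2: R B3 → L0 hit [D]
3: W B5 → L2 miss [D]
4: R B1 → L1 hit [D]
5: R B1 → L1 hit [D]
6: R B1 → L1 hit [D]
7: R B0 → L0 miss wb→B3 [-]
8: R B2 → L2 miss wb→B5 [-]
9: R B1 → L1 hit [D]

DIRTY = [1]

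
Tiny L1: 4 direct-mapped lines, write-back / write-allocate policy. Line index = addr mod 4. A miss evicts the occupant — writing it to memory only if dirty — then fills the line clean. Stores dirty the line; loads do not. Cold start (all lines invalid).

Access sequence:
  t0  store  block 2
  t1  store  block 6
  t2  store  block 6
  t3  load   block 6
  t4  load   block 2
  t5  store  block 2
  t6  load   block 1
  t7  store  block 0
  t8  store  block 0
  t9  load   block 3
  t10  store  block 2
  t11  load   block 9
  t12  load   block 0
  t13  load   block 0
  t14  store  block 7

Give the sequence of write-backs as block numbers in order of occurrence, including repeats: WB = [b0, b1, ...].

WB = [2, 6]

  0 | W B2 → L2 miss [D]
  1 | W B6 → L2 miss wb→B2 [D]
  2 | W B6 → L2 hit [D]
  3 | R B6 → L2 hit [D]
  4 | R B2 → L2 miss wb→B6 [-]
  5 | W B2 → L2 hit [D]
  6 | R B1 → L1 miss [-]
  7 | W B0 → L0 miss [D]
  8 | W B0 → L0 hit [D]
  9 | R B3 → L3 miss [-]
  10 | W B2 → L2 hit [D]
  11 | R B9 → L1 miss [-]
  12 | R B0 → L0 hit [D]
  13 | R B0 → L0 hit [D]
  14 | W B7 → L3 miss [D]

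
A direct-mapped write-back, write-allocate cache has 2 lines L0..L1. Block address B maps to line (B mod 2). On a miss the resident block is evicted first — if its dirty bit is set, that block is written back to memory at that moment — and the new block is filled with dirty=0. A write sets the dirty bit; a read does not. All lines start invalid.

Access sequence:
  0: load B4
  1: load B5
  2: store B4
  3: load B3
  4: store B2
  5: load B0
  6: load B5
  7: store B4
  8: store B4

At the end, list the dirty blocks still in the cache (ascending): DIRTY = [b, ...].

DIRTY = [4]

0: R B4 -> L0 miss  d=-]
1: R B5 -> L1 miss  d=-]
2: W B4 -> L0 hit  d=D]
3: R B3 -> L1 miss  d=-]
4: W B2 -> L0 miss wb->B4  d=D]
5: R B0 -> L0 miss wb->B2  d=-]
6: R B5 -> L1 miss  d=-]
7: W B4 -> L0 miss  d=D]
8: W B4 -> L0 hit  d=D]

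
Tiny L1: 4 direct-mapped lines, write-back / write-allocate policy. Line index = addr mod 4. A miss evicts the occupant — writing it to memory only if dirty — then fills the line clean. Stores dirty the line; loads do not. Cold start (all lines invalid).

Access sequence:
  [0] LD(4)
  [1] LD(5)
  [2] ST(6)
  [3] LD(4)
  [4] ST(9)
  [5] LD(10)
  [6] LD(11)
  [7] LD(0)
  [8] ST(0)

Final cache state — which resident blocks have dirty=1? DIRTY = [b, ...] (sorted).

0: R B4 -> L0 miss  d=-]
1: R B5 -> L1 miss  d=-]
2: W B6 -> L2 miss  d=D]
3: R B4 -> L0 hit  d=-]
4: W B9 -> L1 miss  d=D]
5: R B10 -> L2 miss wb->B6  d=-]
6: R B11 -> L3 miss  d=-]
7: R B0 -> L0 miss  d=-]
8: W B0 -> L0 hit  d=D]

DIRTY = [0, 9]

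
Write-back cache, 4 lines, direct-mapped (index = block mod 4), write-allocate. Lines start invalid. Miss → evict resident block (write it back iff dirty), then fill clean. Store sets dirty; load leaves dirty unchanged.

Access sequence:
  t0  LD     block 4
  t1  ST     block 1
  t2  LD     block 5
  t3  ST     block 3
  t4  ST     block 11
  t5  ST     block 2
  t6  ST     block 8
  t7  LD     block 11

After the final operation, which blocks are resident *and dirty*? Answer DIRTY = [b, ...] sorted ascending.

0: R B4 -> L0 miss  d=-]
1: W B1 -> L1 miss  d=D]
2: R B5 -> L1 miss wb->B1  d=-]
3: W B3 -> L3 miss  d=D]
4: W B11 -> L3 miss wb->B3  d=D]
5: W B2 -> L2 miss  d=D]
6: W B8 -> L0 miss  d=D]
7: R B11 -> L3 hit  d=D]

DIRTY = [2, 8, 11]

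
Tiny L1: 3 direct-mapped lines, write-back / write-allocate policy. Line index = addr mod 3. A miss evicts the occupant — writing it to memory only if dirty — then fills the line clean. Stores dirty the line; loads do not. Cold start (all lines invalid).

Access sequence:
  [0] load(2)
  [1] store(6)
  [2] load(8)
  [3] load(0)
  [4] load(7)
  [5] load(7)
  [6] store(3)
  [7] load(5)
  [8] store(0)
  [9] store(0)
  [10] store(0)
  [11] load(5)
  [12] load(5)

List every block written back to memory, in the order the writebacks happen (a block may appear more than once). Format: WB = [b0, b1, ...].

0: R B2 → L2 miss [-]
1: W B6 → L0 miss [D]
2: R B8 → L2 miss [-]
3: R B0 → L0 miss wb→B6 [-]
4: R B7 → L1 miss [-]
5: R B7 → L1 hit [-]
6: W B3 → L0 miss [D]
7: R B5 → L2 miss [-]
8: W B0 → L0 miss wb→B3 [D]
9: W B0 → L0 hit [D]
10: W B0 → L0 hit [D]
11: R B5 → L2 hit [-]
12: R B5 → L2 hit [-]

WB = [6, 3]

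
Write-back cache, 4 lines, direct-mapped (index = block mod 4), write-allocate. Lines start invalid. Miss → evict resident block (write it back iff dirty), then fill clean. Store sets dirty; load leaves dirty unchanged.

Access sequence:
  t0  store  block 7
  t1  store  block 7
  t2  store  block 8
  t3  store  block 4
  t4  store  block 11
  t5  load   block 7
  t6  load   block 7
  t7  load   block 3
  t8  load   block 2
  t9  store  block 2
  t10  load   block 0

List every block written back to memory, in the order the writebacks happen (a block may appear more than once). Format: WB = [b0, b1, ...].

  0 | W B7 → L3 miss [D]
  1 | W B7 → L3 hit [D]
  2 | W B8 → L0 miss [D]
  3 | W B4 → L0 miss wb→B8 [D]
  4 | W B11 → L3 miss wb→B7 [D]
  5 | R B7 → L3 miss wb→B11 [-]
  6 | R B7 → L3 hit [-]
  7 | R B3 → L3 miss [-]
  8 | R B2 → L2 miss [-]
  9 | W B2 → L2 hit [D]
  10 | R B0 → L0 miss wb→B4 [-]

WB = [8, 7, 11, 4]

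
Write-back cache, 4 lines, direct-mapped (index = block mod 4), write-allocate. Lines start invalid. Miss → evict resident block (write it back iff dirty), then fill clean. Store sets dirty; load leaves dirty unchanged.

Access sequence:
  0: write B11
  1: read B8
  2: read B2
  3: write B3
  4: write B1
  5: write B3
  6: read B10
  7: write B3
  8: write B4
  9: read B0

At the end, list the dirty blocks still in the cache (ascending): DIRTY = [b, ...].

0: W B11 -> L3 miss  d=D]
1: R B8 -> L0 miss  d=-]
2: R B2 -> L2 miss  d=-]
3: W B3 -> L3 miss wb->B11  d=D]
4: W B1 -> L1 miss  d=D]
5: W B3 -> L3 hit  d=D]
6: R B10 -> L2 miss  d=-]
7: W B3 -> L3 hit  d=D]
8: W B4 -> L0 miss  d=D]
9: R B0 -> L0 miss wb->B4  d=-]

DIRTY = [1, 3]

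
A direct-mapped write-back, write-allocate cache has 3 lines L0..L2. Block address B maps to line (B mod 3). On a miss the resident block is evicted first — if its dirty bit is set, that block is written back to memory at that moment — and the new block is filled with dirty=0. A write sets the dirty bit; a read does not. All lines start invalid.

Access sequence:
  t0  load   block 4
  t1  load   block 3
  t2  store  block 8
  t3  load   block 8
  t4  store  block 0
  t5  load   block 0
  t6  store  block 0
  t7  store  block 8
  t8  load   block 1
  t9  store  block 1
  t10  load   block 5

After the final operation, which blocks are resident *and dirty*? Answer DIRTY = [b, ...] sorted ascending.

0: R B4 → L1 miss [-]
1: R B3 → L0 miss [-]
2: W B8 → L2 miss [D]
3: R B8 → L2 hit [D]
4: W B0 → L0 miss [D]
5: R B0 → L0 hit [D]
6: W B0 → L0 hit [D]
7: W B8 → L2 hit [D]
8: R B1 → L1 miss [-]
9: W B1 → L1 hit [D]
10: R B5 → L2 miss wb→B8 [-]

DIRTY = [0, 1]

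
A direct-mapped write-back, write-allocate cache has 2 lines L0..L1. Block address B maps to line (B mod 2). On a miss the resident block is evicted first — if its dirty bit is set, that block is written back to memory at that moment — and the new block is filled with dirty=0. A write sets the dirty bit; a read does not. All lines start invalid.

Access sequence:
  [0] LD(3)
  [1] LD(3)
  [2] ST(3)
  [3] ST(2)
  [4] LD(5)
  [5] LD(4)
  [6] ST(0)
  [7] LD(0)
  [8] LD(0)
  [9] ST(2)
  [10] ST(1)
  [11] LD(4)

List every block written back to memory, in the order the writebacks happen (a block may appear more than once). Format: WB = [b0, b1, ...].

0: R B3 → L1 miss [-]
1: R B3 → L1 hit [-]
2: W B3 → L1 hit [D]
3: W B2 → L0 miss [D]
4: R B5 → L1 miss wb→B3 [-]
5: R B4 → L0 miss wb→B2 [-]
6: W B0 → L0 miss [D]
7: R B0 → L0 hit [D]
8: R B0 → L0 hit [D]
9: W B2 → L0 miss wb→B0 [D]
10: W B1 → L1 miss [D]
11: R B4 → L0 miss wb→B2 [-]

WB = [3, 2, 0, 2]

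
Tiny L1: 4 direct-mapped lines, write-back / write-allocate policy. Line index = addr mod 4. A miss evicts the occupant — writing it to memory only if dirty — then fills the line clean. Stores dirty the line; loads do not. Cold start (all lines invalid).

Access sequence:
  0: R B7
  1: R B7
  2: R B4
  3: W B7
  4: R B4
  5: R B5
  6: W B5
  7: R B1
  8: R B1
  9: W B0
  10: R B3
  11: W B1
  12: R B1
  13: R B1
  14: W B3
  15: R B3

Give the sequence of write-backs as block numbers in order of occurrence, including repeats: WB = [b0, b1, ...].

  0 | R B7 → L3 miss [-]
  1 | R B7 → L3 hit [-]
  2 | R B4 → L0 miss [-]
  3 | W B7 → L3 hit [D]
  4 | R B4 → L0 hit [-]
  5 | R B5 → L1 miss [-]
  6 | W B5 → L1 hit [D]
  7 | R B1 → L1 miss wb→B5 [-]
  8 | R B1 → L1 hit [-]
  9 | W B0 → L0 miss [D]
  10 | R B3 → L3 miss wb→B7 [-]
  11 | W B1 → L1 hit [D]
  12 | R B1 → L1 hit [D]
  13 | R B1 → L1 hit [D]
  14 | W B3 → L3 hit [D]
  15 | R B3 → L3 hit [D]

WB = [5, 7]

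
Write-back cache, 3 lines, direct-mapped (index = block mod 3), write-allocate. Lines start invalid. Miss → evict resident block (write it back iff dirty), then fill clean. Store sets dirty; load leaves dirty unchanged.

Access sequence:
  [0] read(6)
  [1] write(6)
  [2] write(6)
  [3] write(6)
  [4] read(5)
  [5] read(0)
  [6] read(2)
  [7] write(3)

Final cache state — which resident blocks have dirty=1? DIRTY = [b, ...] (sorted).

DIRTY = [3]

0: R B6 → L0 miss [-]
1: W B6 → L0 hit [D]
2: W B6 → L0 hit [D]
3: W B6 → L0 hit [D]
4: R B5 → L2 miss [-]
5: R B0 → L0 miss wb→B6 [-]
6: R B2 → L2 miss [-]
7: W B3 → L0 miss [D]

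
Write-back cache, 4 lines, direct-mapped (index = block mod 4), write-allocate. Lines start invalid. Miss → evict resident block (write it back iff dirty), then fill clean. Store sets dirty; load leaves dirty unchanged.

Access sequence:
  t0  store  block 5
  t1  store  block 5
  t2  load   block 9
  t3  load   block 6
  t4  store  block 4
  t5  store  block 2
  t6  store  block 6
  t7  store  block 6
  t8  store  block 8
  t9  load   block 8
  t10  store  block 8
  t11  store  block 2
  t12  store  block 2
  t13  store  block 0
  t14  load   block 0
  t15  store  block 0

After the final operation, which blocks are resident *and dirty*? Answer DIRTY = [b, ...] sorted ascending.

0: W B5 -> L1 miss  d=D]
1: W B5 -> L1 hit  d=D]
2: R B9 -> L1 miss wb->B5  d=-]
3: R B6 -> L2 miss  d=-]
4: W B4 -> L0 miss  d=D]
5: W B2 -> L2 miss  d=D]
6: W B6 -> L2 miss wb->B2  d=D]
7: W B6 -> L2 hit  d=D]
8: W B8 -> L0 miss wb->B4  d=D]
9: R B8 -> L0 hit  d=D]
10: W B8 -> L0 hit  d=D]
11: W B2 -> L2 miss wb->B6  d=D]
12: W B2 -> L2 hit  d=D]
13: W B0 -> L0 miss wb->B8  d=D]
14: R B0 -> L0 hit  d=D]
15: W B0 -> L0 hit  d=D]

DIRTY = [0, 2]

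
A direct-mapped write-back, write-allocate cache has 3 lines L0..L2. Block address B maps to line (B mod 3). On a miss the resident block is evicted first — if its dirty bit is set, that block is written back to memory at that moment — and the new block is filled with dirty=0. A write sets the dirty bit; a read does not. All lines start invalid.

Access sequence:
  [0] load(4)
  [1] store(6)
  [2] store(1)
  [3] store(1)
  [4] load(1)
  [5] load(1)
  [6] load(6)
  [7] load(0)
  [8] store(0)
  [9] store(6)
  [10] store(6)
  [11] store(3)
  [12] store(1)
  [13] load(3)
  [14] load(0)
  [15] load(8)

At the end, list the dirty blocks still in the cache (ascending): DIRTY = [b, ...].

0: R B4 → L1 miss [-]
1: W B6 → L0 miss [D]
2: W B1 → L1 miss [D]
3: W B1 → L1 hit [D]
4: R B1 → L1 hit [D]
5: R B1 → L1 hit [D]
6: R B6 → L0 hit [D]
7: R B0 → L0 miss wb→B6 [-]
8: W B0 → L0 hit [D]
9: W B6 → L0 miss wb→B0 [D]
10: W B6 → L0 hit [D]
11: W B3 → L0 miss wb→B6 [D]
12: W B1 → L1 hit [D]
13: R B3 → L0 hit [D]
14: R B0 → L0 miss wb→B3 [-]
15: R B8 → L2 miss [-]

DIRTY = [1]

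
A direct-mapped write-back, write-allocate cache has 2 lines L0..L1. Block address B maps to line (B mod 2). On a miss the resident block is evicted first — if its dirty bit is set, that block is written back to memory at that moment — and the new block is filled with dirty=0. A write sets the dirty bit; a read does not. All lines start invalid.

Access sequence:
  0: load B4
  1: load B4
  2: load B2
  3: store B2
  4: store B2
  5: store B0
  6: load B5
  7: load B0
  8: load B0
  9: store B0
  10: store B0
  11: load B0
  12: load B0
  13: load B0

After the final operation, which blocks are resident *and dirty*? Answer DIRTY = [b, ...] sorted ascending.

  0 | R B4 → L0 miss [-]
  1 | R B4 → L0 hit [-]
  2 | R B2 → L0 miss [-]
  3 | W B2 → L0 hit [D]
  4 | W B2 → L0 hit [D]
  5 | W B0 → L0 miss wb→B2 [D]
  6 | R B5 → L1 miss [-]
  7 | R B0 → L0 hit [D]
  8 | R B0 → L0 hit [D]
  9 | W B0 → L0 hit [D]
  10 | W B0 → L0 hit [D]
  11 | R B0 → L0 hit [D]
  12 | R B0 → L0 hit [D]
  13 | R B0 → L0 hit [D]

DIRTY = [0]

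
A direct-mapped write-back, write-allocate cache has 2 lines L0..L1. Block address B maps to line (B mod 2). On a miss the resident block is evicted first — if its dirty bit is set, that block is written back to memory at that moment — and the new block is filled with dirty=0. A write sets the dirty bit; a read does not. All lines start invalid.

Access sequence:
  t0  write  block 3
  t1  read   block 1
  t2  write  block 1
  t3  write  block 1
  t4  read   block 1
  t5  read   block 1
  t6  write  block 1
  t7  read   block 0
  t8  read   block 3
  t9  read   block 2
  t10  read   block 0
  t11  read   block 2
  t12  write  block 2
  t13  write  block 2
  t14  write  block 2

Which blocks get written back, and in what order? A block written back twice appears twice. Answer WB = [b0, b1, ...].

WB = [3, 1]

  0 | W B3 → L1 miss [D]
  1 | R B1 → L1 miss wb→B3 [-]
  2 | W B1 → L1 hit [D]
  3 | W B1 → L1 hit [D]
  4 | R B1 → L1 hit [D]
  5 | R B1 → L1 hit [D]
  6 | W B1 → L1 hit [D]
  7 | R B0 → L0 miss [-]
  8 | R B3 → L1 miss wb→B1 [-]
  9 | R B2 → L0 miss [-]
  10 | R B0 → L0 miss [-]
  11 | R B2 → L0 miss [-]
  12 | W B2 → L0 hit [D]
  13 | W B2 → L0 hit [D]
  14 | W B2 → L0 hit [D]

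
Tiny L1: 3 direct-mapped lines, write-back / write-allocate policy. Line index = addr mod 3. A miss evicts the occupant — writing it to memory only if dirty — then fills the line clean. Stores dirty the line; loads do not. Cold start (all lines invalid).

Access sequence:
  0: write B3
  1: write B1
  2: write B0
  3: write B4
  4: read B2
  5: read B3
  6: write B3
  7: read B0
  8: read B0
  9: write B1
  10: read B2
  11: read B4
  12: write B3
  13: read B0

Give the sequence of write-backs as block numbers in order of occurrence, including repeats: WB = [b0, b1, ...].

0: W B3 → L0 miss [D]
1: W B1 → L1 miss [D]
2: W B0 → L0 miss wb→B3 [D]
3: W B4 → L1 miss wb→B1 [D]
4: R B2 → L2 miss [-]
5: R B3 → L0 miss wb→B0 [-]
6: W B3 → L0 hit [D]
7: R B0 → L0 miss wb→B3 [-]
8: R B0 → L0 hit [-]
9: W B1 → L1 miss wb→B4 [D]
10: R B2 → L2 hit [-]
11: R B4 → L1 miss wb→B1 [-]
12: W B3 → L0 miss [D]
13: R B0 → L0 miss wb→B3 [-]

WB = [3, 1, 0, 3, 4, 1, 3]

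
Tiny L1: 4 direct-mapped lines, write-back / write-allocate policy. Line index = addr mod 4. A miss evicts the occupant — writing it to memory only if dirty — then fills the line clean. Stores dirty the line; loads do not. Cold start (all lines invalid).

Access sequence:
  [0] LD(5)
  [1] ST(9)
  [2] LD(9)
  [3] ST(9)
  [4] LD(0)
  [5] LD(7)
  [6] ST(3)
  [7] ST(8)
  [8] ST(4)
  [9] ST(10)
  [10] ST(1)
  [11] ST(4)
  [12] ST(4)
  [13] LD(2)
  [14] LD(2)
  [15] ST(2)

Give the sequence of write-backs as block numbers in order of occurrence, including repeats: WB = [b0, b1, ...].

WB = [8, 9, 10]

0: R B5 -> L1 miss  d=-]
1: W B9 -> L1 miss  d=D]
2: R B9 -> L1 hit  d=D]
3: W B9 -> L1 hit  d=D]
4: R B0 -> L0 miss  d=-]
5: R B7 -> L3 miss  d=-]
6: W B3 -> L3 miss  d=D]
7: W B8 -> L0 miss  d=D]
8: W B4 -> L0 miss wb->B8  d=D]
9: W B10 -> L2 miss  d=D]
10: W B1 -> L1 miss wb->B9  d=D]
11: W B4 -> L0 hit  d=D]
12: W B4 -> L0 hit  d=D]
13: R B2 -> L2 miss wb->B10  d=-]
14: R B2 -> L2 hit  d=-]
15: W B2 -> L2 hit  d=D]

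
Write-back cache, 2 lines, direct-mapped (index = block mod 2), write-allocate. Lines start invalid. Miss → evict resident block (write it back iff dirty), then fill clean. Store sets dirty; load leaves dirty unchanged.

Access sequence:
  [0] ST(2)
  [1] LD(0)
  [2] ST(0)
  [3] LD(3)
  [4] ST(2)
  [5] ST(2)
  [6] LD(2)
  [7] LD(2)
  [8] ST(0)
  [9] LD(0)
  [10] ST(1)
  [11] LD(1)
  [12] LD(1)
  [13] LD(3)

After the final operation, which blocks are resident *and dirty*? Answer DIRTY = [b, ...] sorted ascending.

0: W B2 → L0 miss [D]
1: R B0 → L0 miss wb→B2 [-]
2: W B0 → L0 hit [D]
3: R B3 → L1 miss [-]
4: W B2 → L0 miss wb→B0 [D]
5: W B2 → L0 hit [D]
6: R B2 → L0 hit [D]
7: R B2 → L0 hit [D]
8: W B0 → L0 miss wb→B2 [D]
9: R B0 → L0 hit [D]
10: W B1 → L1 miss [D]
11: R B1 → L1 hit [D]
12: R B1 → L1 hit [D]
13: R B3 → L1 miss wb→B1 [-]

DIRTY = [0]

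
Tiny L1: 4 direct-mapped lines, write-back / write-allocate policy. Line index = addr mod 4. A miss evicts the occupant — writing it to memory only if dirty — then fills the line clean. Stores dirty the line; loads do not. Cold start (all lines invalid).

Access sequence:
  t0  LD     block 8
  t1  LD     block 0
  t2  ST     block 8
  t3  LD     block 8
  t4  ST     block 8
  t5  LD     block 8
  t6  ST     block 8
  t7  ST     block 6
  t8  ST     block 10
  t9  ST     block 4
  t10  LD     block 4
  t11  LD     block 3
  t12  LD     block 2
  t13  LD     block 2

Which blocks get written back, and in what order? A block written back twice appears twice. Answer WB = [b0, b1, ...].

WB = [6, 8, 10]

  0 | R B8 → L0 miss [-]
  1 | R B0 → L0 miss [-]
  2 | W B8 → L0 miss [D]
  3 | R B8 → L0 hit [D]
  4 | W B8 → L0 hit [D]
  5 | R B8 → L0 hit [D]
  6 | W B8 → L0 hit [D]
  7 | W B6 → L2 miss [D]
  8 | W B10 → L2 miss wb→B6 [D]
  9 | W B4 → L0 miss wb→B8 [D]
  10 | R B4 → L0 hit [D]
  11 | R B3 → L3 miss [-]
  12 | R B2 → L2 miss wb→B10 [-]
  13 | R B2 → L2 hit [-]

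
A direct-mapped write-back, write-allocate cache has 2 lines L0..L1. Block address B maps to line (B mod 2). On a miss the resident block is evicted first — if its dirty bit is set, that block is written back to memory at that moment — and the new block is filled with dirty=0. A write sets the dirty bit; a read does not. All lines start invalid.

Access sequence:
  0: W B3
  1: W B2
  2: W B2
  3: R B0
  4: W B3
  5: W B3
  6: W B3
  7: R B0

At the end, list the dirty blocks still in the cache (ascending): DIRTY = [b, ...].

  0 | W B3 → L1 miss [D]
  1 | W B2 → L0 miss [D]
  2 | W B2 → L0 hit [D]
  3 | R B0 → L0 miss wb→B2 [-]
  4 | W B3 → L1 hit [D]
  5 | W B3 → L1 hit [D]
  6 | W B3 → L1 hit [D]
  7 | R B0 → L0 hit [-]

DIRTY = [3]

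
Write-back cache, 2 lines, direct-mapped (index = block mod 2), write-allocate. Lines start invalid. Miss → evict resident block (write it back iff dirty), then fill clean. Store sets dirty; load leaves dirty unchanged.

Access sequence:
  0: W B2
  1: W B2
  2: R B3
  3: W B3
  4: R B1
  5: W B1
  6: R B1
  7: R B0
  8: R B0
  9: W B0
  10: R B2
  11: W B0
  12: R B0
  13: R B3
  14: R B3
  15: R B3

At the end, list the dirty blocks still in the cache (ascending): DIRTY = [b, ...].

0: W B2 → L0 miss [D]
1: W B2 → L0 hit [D]
2: R B3 → L1 miss [-]
3: W B3 → L1 hit [D]
4: R B1 → L1 miss wb→B3 [-]
5: W B1 → L1 hit [D]
6: R B1 → L1 hit [D]
7: R B0 → L0 miss wb→B2 [-]
8: R B0 → L0 hit [-]
9: W B0 → L0 hit [D]
10: R B2 → L0 miss wb→B0 [-]
11: W B0 → L0 miss [D]
12: R B0 → L0 hit [D]
13: R B3 → L1 miss wb→B1 [-]
14: R B3 → L1 hit [-]
15: R B3 → L1 hit [-]

DIRTY = [0]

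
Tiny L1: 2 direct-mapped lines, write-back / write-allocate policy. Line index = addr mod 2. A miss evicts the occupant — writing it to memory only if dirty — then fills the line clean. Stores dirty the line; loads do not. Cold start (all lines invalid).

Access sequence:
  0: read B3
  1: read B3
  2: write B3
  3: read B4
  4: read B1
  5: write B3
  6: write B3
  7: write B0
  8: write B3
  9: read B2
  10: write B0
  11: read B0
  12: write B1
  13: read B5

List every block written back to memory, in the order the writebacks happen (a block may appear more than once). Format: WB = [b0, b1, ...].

WB = [3, 0, 3, 1]

0: R B3 → L1 miss [-]
1: R B3 → L1 hit [-]
2: W B3 → L1 hit [D]
3: R B4 → L0 miss [-]
4: R B1 → L1 miss wb→B3 [-]
5: W B3 → L1 miss [D]
6: W B3 → L1 hit [D]
7: W B0 → L0 miss [D]
8: W B3 → L1 hit [D]
9: R B2 → L0 miss wb→B0 [-]
10: W B0 → L0 miss [D]
11: R B0 → L0 hit [D]
12: W B1 → L1 miss wb→B3 [D]
13: R B5 → L1 miss wb→B1 [-]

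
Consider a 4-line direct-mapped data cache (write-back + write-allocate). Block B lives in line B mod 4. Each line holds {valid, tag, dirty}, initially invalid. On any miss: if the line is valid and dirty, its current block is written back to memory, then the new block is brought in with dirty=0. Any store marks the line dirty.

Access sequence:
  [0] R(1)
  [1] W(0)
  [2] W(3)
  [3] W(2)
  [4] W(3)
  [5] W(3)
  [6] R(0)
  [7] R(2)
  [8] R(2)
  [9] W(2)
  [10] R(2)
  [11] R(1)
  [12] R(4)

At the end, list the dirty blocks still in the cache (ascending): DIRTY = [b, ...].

DIRTY = [2, 3]

  0 | R B1 → L1 miss [-]
  1 | W B0 → L0 miss [D]
  2 | W B3 → L3 miss [D]
  3 | W B2 → L2 miss [D]
  4 | W B3 → L3 hit [D]
  5 | W B3 → L3 hit [D]
  6 | R B0 → L0 hit [D]
  7 | R B2 → L2 hit [D]
  8 | R B2 → L2 hit [D]
  9 | W B2 → L2 hit [D]
  10 | R B2 → L2 hit [D]
  11 | R B1 → L1 hit [-]
  12 | R B4 → L0 miss wb→B0 [-]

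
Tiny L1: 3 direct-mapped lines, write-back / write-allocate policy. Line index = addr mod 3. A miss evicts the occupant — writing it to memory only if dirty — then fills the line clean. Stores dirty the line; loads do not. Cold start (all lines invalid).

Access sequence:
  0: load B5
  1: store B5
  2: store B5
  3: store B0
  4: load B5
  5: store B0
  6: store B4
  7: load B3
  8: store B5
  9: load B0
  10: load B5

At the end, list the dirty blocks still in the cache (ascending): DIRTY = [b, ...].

0: R B5 → L2 miss [-]
1: W B5 → L2 hit [D]
2: W B5 → L2 hit [D]
3: W B0 → L0 miss [D]
4: R B5 → L2 hit [D]
5: W B0 → L0 hit [D]
6: W B4 → L1 miss [D]
7: R B3 → L0 miss wb→B0 [-]
8: W B5 → L2 hit [D]
9: R B0 → L0 miss [-]
10: R B5 → L2 hit [D]

DIRTY = [4, 5]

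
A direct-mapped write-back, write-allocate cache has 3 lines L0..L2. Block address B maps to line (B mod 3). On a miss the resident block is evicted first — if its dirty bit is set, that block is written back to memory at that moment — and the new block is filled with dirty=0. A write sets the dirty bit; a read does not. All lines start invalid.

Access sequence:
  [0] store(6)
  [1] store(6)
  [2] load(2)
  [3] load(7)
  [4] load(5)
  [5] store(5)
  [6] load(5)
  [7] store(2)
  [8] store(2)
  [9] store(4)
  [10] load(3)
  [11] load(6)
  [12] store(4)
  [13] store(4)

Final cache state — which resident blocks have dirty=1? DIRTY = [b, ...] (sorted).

DIRTY = [2, 4]

  0 | W B6 → L0 miss [D]
  1 | W B6 → L0 hit [D]
  2 | R B2 → L2 miss [-]
  3 | R B7 → L1 miss [-]
  4 | R B5 → L2 miss [-]
  5 | W B5 → L2 hit [D]
  6 | R B5 → L2 hit [D]
  7 | W B2 → L2 miss wb→B5 [D]
  8 | W B2 → L2 hit [D]
  9 | W B4 → L1 miss [D]
  10 | R B3 → L0 miss wb→B6 [-]
  11 | R B6 → L0 miss [-]
  12 | W B4 → L1 hit [D]
  13 | W B4 → L1 hit [D]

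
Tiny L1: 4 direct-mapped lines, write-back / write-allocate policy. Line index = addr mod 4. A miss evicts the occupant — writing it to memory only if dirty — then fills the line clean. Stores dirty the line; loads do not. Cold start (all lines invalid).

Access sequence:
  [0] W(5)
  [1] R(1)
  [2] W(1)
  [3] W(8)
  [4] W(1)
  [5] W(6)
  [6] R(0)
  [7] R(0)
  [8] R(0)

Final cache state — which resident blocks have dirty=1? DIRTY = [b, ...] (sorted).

0: W B5 -> L1 miss  d=D]
1: R B1 -> L1 miss wb->B5  d=-]
2: W B1 -> L1 hit  d=D]
3: W B8 -> L0 miss  d=D]
4: W B1 -> L1 hit  d=D]
5: W B6 -> L2 miss  d=D]
6: R B0 -> L0 miss wb->B8  d=-]
7: R B0 -> L0 hit  d=-]
8: R B0 -> L0 hit  d=-]

DIRTY = [1, 6]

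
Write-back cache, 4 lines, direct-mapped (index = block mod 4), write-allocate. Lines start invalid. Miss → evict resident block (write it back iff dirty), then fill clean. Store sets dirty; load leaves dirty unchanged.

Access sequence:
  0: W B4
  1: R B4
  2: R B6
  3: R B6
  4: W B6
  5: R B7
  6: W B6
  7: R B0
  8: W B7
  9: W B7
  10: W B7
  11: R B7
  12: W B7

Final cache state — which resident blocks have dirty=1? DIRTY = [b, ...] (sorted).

DIRTY = [6, 7]

  0 | W B4 → L0 miss [D]
  1 | R B4 → L0 hit [D]
  2 | R B6 → L2 miss [-]
  3 | R B6 → L2 hit [-]
  4 | W B6 → L2 hit [D]
  5 | R B7 → L3 miss [-]
  6 | W B6 → L2 hit [D]
  7 | R B0 → L0 miss wb→B4 [-]
  8 | W B7 → L3 hit [D]
  9 | W B7 → L3 hit [D]
  10 | W B7 → L3 hit [D]
  11 | R B7 → L3 hit [D]
  12 | W B7 → L3 hit [D]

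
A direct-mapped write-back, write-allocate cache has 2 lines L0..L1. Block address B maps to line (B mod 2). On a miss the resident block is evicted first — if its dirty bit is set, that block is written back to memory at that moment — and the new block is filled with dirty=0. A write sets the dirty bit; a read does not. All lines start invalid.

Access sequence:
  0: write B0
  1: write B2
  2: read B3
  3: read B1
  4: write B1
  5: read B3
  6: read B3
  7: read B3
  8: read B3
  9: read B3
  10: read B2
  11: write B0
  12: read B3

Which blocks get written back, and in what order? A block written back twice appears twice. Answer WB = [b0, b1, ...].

WB = [0, 1, 2]

0: W B0 -> L0 miss  d=D]
1: W B2 -> L0 miss wb->B0  d=D]
2: R B3 -> L1 miss  d=-]
3: R B1 -> L1 miss  d=-]
4: W B1 -> L1 hit  d=D]
5: R B3 -> L1 miss wb->B1  d=-]
6: R B3 -> L1 hit  d=-]
7: R B3 -> L1 hit  d=-]
8: R B3 -> L1 hit  d=-]
9: R B3 -> L1 hit  d=-]
10: R B2 -> L0 hit  d=D]
11: W B0 -> L0 miss wb->B2  d=D]
12: R B3 -> L1 hit  d=-]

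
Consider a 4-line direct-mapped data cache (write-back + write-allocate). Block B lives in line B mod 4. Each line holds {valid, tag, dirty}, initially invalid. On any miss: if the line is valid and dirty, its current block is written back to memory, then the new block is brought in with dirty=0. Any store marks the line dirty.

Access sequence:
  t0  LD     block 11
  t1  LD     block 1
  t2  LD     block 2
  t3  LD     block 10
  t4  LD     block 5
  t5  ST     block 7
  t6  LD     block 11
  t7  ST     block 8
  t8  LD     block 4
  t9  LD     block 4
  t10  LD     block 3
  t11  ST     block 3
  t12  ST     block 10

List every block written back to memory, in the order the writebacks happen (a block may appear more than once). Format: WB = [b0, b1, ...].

WB = [7, 8]

0: R B11 → L3 miss [-]
1: R B1 → L1 miss [-]
2: R B2 → L2 miss [-]
3: R B10 → L2 miss [-]
4: R B5 → L1 miss [-]
5: W B7 → L3 miss [D]
6: R B11 → L3 miss wb→B7 [-]
7: W B8 → L0 miss [D]
8: R B4 → L0 miss wb→B8 [-]
9: R B4 → L0 hit [-]
10: R B3 → L3 miss [-]
11: W B3 → L3 hit [D]
12: W B10 → L2 hit [D]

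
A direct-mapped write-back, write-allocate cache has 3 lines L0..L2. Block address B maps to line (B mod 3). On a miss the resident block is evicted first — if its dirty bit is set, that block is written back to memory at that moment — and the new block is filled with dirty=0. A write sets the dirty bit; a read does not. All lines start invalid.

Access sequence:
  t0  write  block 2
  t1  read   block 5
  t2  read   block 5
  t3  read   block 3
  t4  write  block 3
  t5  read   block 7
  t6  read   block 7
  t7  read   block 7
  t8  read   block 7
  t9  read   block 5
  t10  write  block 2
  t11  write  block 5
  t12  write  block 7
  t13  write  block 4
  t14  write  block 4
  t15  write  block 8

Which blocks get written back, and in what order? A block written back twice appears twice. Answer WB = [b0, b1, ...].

WB = [2, 2, 7, 5]

0: W B2 -> L2 miss  d=D]
1: R B5 -> L2 miss wb->B2  d=-]
2: R B5 -> L2 hit  d=-]
3: R B3 -> L0 miss  d=-]
4: W B3 -> L0 hit  d=D]
5: R B7 -> L1 miss  d=-]
6: R B7 -> L1 hit  d=-]
7: R B7 -> L1 hit  d=-]
8: R B7 -> L1 hit  d=-]
9: R B5 -> L2 hit  d=-]
10: W B2 -> L2 miss  d=D]
11: W B5 -> L2 miss wb->B2  d=D]
12: W B7 -> L1 hit  d=D]
13: W B4 -> L1 miss wb->B7  d=D]
14: W B4 -> L1 hit  d=D]
15: W B8 -> L2 miss wb->B5  d=D]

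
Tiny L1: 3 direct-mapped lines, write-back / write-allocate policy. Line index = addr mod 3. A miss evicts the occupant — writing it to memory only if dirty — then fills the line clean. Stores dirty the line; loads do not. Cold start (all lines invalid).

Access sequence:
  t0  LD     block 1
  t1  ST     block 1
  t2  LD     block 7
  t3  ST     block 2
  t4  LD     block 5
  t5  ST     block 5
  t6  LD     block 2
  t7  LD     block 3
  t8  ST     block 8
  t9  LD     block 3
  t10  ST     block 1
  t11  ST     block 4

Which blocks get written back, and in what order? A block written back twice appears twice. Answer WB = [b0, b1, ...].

WB = [1, 2, 5, 1]

  0 | R B1 → L1 miss [-]
  1 | W B1 → L1 hit [D]
  2 | R B7 → L1 miss wb→B1 [-]
  3 | W B2 → L2 miss [D]
  4 | R B5 → L2 miss wb→B2 [-]
  5 | W B5 → L2 hit [D]
  6 | R B2 → L2 miss wb→B5 [-]
  7 | R B3 → L0 miss [-]
  8 | W B8 → L2 miss [D]
  9 | R B3 → L0 hit [-]
  10 | W B1 → L1 miss [D]
  11 | W B4 → L1 miss wb→B1 [D]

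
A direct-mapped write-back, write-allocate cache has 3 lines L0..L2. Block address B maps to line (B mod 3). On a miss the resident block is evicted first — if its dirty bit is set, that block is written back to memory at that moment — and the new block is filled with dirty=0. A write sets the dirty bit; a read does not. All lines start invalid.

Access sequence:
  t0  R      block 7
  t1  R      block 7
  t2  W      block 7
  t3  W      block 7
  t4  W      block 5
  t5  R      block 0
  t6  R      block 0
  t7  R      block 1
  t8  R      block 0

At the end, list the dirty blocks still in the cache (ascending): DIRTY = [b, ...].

0: R B7 -> L1 miss  d=-]
1: R B7 -> L1 hit  d=-]
2: W B7 -> L1 hit  d=D]
3: W B7 -> L1 hit  d=D]
4: W B5 -> L2 miss  d=D]
5: R B0 -> L0 miss  d=-]
6: R B0 -> L0 hit  d=-]
7: R B1 -> L1 miss wb->B7  d=-]
8: R B0 -> L0 hit  d=-]

DIRTY = [5]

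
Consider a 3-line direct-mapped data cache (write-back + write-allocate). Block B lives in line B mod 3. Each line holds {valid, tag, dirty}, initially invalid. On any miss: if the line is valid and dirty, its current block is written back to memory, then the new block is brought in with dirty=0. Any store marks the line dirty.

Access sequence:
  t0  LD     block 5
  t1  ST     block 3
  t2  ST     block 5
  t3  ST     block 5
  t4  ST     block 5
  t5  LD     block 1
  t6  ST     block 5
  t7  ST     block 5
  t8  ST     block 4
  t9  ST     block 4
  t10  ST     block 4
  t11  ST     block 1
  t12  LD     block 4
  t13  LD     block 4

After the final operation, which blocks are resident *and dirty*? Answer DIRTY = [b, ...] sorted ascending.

0: R B5 → L2 miss [-]
1: W B3 → L0 miss [D]
2: W B5 → L2 hit [D]
3: W B5 → L2 hit [D]
4: W B5 → L2 hit [D]
5: R B1 → L1 miss [-]
6: W B5 → L2 hit [D]
7: W B5 → L2 hit [D]
8: W B4 → L1 miss [D]
9: W B4 → L1 hit [D]
10: W B4 → L1 hit [D]
11: W B1 → L1 miss wb→B4 [D]
12: R B4 → L1 miss wb→B1 [-]
13: R B4 → L1 hit [-]

DIRTY = [3, 5]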